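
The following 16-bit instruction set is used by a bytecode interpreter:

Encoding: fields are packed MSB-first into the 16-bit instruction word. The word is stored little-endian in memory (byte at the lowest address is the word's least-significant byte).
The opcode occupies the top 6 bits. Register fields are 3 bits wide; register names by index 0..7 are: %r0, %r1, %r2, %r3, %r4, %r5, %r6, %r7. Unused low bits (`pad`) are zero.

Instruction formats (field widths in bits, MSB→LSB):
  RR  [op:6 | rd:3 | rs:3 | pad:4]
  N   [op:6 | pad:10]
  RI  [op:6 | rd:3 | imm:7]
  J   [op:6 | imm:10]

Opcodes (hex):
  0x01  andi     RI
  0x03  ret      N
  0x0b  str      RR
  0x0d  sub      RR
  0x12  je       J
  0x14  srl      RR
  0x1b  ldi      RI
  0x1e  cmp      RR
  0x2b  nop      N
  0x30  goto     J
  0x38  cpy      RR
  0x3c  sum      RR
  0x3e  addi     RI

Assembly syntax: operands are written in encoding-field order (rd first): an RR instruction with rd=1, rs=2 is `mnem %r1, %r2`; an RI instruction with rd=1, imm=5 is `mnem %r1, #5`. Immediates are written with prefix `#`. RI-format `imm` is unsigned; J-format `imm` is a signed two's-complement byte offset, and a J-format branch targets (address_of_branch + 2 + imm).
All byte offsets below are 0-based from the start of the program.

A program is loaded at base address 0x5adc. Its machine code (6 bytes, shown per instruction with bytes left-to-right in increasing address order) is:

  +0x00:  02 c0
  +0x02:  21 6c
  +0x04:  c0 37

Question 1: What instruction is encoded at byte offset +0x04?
sub %r7, %r4

@+04  little-endian(c0 37) = 0x37c0
  top 6b → 0xd → sub [RR]
  rd@[9:7]=0x7 ⇒ %r7
  rs@[6:4]=0x4 ⇒ %r4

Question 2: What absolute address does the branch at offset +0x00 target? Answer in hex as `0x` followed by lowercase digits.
[00] 02 c0 → 0xc002
  opcode bits[15:10]=0x30: goto/J
  [9:0] imm=2 = #2
  target = base 0x5adc + off 0x00 + 2 + imm 2 = 0x5ae0

0x5ae0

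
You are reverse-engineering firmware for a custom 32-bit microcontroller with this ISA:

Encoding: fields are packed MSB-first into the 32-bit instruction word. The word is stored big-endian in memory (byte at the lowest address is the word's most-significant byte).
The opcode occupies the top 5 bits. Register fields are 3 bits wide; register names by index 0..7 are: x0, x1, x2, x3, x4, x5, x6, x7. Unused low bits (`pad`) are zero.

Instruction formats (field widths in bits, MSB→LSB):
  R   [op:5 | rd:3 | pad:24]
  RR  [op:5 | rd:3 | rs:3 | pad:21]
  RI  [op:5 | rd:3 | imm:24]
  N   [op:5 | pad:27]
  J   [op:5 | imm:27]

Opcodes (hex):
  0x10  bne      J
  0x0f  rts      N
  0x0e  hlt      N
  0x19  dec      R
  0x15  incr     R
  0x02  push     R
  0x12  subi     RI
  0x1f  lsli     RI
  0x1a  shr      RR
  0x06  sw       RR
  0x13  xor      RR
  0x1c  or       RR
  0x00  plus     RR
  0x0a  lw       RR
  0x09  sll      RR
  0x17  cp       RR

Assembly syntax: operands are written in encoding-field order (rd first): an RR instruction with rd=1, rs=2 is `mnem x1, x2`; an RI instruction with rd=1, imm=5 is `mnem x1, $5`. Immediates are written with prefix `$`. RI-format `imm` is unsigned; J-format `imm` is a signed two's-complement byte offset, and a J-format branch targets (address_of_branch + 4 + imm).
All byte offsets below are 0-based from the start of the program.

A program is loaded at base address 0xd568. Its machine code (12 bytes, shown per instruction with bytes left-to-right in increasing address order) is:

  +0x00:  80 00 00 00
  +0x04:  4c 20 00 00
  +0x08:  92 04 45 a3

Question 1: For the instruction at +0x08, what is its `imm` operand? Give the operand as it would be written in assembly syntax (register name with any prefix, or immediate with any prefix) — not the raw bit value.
+0x08: 92 04 45 a3 ⇒ word 0x920445a3 (big)
  opcode bits[31:27]=0x12: subi/RI
  rd: (w>>24)&0x7=0x2 → x2
  imm: (w>>0)&0xffffff=0x445a3 → $279971

$279971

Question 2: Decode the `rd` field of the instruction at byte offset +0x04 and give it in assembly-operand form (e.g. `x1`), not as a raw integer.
x4

[04] 4c 20 00 00 → 0x4c200000
  top 5b → 0x9 → sll [RR]
  rd: (w>>24)&0x7=0x4 → x4
  rs: (w>>21)&0x7=0x1 → x1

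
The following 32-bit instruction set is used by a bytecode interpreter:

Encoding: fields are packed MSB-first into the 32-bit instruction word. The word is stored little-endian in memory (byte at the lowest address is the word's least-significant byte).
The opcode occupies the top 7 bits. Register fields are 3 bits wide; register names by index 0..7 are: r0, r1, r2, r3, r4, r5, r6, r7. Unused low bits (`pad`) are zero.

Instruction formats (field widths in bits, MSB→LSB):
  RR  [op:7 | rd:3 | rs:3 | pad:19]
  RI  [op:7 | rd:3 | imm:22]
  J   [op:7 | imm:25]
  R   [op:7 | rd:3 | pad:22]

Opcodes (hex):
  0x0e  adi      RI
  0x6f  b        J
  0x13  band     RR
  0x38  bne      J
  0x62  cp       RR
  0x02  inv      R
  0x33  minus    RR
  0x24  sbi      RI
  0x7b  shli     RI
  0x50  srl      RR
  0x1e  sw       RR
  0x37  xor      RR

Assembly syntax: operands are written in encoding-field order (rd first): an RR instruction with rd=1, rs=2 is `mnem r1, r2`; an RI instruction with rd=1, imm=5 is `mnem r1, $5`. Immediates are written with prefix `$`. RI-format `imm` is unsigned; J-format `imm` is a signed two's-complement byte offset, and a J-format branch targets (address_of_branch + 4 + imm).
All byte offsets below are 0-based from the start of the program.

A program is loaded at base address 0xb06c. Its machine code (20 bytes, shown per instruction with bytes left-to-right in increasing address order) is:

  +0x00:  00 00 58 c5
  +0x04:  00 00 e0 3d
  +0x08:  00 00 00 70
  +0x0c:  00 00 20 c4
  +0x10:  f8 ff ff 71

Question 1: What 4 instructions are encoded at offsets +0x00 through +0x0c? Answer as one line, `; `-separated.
cp r5, r3; sw r7, r4; bne $0; cp r0, r4

[00] 00 00 58 c5 → 0xc5580000
  op=0xc5580000>>25=0x62 ⇒ cp (RR)
  rd@[24:22]=0x5 ⇒ r5
  rs@[21:19]=0x3 ⇒ r3
[04] 00 00 e0 3d → 0x3de00000
  op=0x3de00000>>25=0x1e ⇒ sw (RR)
  rd@[24:22]=0x7 ⇒ r7
  rs@[21:19]=0x4 ⇒ r4
[08] 00 00 00 70 → 0x70000000
  op=0x70000000>>25=0x38 ⇒ bne (J)
  imm@[24:0]=0x0 ⇒ $0
[0c] 00 00 20 c4 → 0xc4200000
  op=0xc4200000>>25=0x62 ⇒ cp (RR)
  rd@[24:22]=0x0 ⇒ r0
  rs@[21:19]=0x4 ⇒ r4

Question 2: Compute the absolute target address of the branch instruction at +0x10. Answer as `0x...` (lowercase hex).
0xb078

@+10  little-endian(f8 ff ff 71) = 0x71fffff8
  op=0x71fffff8>>25=0x38 ⇒ bne (J)
  imm@[24:0]=0x1fffff8 (s25→-8) ⇒ $-8
  target = base 0xb06c + off 0x10 + 4 + imm -8 = 0xb078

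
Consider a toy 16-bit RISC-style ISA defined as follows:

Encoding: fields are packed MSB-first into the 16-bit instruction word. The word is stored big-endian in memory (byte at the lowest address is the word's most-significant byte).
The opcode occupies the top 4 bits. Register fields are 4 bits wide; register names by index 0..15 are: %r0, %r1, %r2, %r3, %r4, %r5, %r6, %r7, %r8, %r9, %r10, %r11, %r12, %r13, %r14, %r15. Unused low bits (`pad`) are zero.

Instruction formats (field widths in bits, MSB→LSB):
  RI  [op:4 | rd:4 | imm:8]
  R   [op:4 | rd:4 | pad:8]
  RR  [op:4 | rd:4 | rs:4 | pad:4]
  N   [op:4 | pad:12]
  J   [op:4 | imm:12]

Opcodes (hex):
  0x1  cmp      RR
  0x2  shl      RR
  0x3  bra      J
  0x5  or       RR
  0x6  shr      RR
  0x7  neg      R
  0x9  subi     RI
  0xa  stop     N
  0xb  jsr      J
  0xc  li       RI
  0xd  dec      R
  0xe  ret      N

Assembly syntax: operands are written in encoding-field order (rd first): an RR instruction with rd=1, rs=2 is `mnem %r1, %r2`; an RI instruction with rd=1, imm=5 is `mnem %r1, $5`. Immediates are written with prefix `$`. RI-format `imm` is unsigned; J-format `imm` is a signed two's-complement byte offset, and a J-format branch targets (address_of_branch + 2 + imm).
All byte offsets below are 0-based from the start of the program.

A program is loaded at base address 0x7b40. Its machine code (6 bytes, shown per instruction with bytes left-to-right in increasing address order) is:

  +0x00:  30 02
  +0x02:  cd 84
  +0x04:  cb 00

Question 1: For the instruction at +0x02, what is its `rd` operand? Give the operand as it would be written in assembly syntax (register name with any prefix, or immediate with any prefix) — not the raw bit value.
%r13

+0x02: cd 84 ⇒ word 0xcd84 (big)
  opcode bits[15:12]=0xc: li/RI
  rd@[11:8]=0xd ⇒ %r13
  imm@[7:0]=0x84 ⇒ $132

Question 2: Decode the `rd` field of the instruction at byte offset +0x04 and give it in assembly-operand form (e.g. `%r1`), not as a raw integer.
%r11

+0x04: cb 00 ⇒ word 0xcb00 (big)
  top 4b → 0xc → li [RI]
  [11:8] rd=11 = %r11
  [7:0] imm=0 = $0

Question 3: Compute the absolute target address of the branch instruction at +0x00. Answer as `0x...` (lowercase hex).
0x7b44

[00] 30 02 → 0x3002
  op=0x3002>>12=0x3 ⇒ bra (J)
  imm: (w>>0)&0xfff=0x2 → $2
  target = base 0x7b40 + off 0x00 + 2 + imm 2 = 0x7b44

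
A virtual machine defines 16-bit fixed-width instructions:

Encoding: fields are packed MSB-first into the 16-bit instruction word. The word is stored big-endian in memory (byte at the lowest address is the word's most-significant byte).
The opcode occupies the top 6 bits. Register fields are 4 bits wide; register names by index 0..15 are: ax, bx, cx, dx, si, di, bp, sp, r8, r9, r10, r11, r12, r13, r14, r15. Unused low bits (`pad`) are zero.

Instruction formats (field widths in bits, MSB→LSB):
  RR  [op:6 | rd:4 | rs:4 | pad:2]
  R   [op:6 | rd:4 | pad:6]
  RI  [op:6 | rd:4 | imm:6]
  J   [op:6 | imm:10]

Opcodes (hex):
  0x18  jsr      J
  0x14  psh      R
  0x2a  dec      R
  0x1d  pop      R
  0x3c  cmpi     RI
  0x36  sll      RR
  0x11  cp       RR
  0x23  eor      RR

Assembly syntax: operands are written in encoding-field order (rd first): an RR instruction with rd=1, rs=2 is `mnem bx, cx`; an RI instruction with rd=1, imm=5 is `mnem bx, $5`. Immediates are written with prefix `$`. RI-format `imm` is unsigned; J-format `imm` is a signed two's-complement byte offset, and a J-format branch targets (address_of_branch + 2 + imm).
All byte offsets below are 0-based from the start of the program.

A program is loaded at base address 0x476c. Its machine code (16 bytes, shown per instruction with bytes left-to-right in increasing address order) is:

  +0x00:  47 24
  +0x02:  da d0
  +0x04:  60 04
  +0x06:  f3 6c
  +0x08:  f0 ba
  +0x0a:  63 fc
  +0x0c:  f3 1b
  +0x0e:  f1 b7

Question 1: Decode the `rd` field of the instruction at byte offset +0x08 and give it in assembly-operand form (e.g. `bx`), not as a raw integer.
off 0x08: read f0 ba as big → 0xf0ba
  top 6b → 0x3c → cmpi [RI]
  rd@[9:6]=0x2 ⇒ cx
  imm@[5:0]=0x3a ⇒ $58

cx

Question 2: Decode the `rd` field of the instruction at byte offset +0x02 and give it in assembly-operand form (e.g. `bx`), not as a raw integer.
off 0x02: read da d0 as big → 0xdad0
  top 6b → 0x36 → sll [RR]
  rd@[9:6]=0xb ⇒ r11
  rs@[5:2]=0x4 ⇒ si

r11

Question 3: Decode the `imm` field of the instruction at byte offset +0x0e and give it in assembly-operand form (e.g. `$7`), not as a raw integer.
$55

[0e] f1 b7 → 0xf1b7
  opcode bits[15:10]=0x3c: cmpi/RI
  rd@[9:6]=0x6 ⇒ bp
  imm@[5:0]=0x37 ⇒ $55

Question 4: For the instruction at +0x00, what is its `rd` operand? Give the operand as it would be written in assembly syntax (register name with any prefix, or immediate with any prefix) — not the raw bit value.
[00] 47 24 → 0x4724
  opcode bits[15:10]=0x11: cp/RR
  rd: (w>>6)&0xf=0xc → r12
  rs: (w>>2)&0xf=0x9 → r9

r12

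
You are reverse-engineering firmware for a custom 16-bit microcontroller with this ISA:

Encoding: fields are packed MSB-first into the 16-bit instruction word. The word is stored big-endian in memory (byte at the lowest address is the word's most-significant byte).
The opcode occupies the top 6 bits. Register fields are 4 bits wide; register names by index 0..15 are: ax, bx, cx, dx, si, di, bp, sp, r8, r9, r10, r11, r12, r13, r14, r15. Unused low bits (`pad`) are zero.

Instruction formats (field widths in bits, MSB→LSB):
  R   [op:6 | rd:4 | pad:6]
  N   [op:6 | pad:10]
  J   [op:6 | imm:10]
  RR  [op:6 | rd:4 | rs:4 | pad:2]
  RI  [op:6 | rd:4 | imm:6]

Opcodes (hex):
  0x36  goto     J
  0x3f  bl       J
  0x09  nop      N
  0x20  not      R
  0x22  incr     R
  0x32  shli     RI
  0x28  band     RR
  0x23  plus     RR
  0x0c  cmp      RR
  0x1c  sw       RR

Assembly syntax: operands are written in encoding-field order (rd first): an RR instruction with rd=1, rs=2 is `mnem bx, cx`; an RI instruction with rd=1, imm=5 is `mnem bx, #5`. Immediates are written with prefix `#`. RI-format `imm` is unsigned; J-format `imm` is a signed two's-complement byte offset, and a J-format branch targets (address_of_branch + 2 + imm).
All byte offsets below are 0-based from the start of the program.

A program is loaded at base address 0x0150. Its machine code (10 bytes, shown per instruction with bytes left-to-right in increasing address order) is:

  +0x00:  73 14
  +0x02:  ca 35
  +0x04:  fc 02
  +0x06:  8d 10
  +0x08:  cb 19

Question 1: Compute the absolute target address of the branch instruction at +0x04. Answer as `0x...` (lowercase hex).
@+04  big-endian(fc 02) = 0xfc02
  top 6b → 0x3f → bl [J]
  imm: (w>>0)&0x3ff=0x2 → #2
  target = base 0x0150 + off 0x04 + 2 + imm 2 = 0x0158

0x0158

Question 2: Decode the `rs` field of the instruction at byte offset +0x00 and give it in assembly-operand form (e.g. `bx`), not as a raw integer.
di

+0x00: 73 14 ⇒ word 0x7314 (big)
  top 6b → 0x1c → sw [RR]
  rd@[9:6]=0xc ⇒ r12
  rs@[5:2]=0x5 ⇒ di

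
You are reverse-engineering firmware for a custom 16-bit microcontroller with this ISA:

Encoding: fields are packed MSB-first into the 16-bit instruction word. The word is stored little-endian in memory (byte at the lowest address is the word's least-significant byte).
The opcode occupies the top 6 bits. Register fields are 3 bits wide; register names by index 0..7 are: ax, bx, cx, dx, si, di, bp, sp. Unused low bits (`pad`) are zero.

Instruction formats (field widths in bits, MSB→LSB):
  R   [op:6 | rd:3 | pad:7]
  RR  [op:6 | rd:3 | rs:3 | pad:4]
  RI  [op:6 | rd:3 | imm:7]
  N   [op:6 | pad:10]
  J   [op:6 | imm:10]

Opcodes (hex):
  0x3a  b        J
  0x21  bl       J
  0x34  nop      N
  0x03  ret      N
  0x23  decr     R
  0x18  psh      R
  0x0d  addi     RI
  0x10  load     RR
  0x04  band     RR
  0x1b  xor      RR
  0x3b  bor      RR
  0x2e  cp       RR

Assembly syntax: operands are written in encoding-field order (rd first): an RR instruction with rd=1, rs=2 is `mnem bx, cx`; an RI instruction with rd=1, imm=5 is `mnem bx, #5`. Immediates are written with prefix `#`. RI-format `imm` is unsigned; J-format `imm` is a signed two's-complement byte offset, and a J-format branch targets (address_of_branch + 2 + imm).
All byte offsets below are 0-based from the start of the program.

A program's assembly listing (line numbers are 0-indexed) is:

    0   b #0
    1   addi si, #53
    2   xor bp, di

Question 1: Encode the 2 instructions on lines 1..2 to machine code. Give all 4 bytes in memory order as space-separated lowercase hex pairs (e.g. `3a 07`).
line 1 (addi): pack op=0xd:6|rd=4:3|imm=53:7 = 0x3635; little→ 35 36
line 2 (xor): pack op=0x1b:6|rd=6:3|rs=5:3|pad=0:4 = 0x6f50; little→ 50 6f

35 36 50 6f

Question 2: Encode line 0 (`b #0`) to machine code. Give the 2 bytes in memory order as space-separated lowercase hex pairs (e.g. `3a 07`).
00 e8

line 0 (b): pack op=0x3a:6|imm=0:10 = 0xe800; little→ 00 e8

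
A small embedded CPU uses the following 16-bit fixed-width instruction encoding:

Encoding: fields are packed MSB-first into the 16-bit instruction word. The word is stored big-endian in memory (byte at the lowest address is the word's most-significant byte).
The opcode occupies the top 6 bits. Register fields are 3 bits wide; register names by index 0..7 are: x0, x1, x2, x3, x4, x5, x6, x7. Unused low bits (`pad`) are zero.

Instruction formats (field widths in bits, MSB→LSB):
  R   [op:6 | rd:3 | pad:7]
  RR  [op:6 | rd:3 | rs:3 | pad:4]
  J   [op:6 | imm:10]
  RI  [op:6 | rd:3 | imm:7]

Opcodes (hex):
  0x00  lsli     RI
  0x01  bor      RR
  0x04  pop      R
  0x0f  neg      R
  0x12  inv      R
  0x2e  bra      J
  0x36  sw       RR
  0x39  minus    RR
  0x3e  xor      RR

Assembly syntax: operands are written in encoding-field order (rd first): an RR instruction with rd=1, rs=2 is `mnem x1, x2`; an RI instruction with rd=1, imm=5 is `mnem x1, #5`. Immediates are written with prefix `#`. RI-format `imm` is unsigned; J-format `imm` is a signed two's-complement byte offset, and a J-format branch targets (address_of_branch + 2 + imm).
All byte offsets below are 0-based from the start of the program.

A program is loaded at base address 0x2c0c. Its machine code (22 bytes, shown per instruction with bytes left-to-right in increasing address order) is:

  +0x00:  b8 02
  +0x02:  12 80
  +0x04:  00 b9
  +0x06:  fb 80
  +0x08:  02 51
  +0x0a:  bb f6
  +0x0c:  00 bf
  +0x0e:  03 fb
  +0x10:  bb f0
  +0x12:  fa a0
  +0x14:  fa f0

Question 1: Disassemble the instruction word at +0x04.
@+04  big-endian(00 b9) = 0x00b9
  op=0x00b9>>10=0x0 ⇒ lsli (RI)
  [9:7] rd=1 = x1
  [6:0] imm=57 = #57

lsli x1, #57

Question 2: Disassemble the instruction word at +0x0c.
lsli x1, #63

[0c] 00 bf → 0x00bf
  top 6b → 0x0 → lsli [RI]
  rd@[9:7]=0x1 ⇒ x1
  imm@[6:0]=0x3f ⇒ #63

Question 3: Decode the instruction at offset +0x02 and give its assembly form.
pop x5

[02] 12 80 → 0x1280
  top 6b → 0x4 → pop [R]
  [9:7] rd=5 = x5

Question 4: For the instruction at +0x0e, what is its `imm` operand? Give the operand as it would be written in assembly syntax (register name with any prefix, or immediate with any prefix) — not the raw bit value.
#123

@+0e  big-endian(03 fb) = 0x03fb
  op=0x03fb>>10=0x0 ⇒ lsli (RI)
  rd@[9:7]=0x7 ⇒ x7
  imm@[6:0]=0x7b ⇒ #123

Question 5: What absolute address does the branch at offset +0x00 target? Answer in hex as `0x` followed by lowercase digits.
+0x00: b8 02 ⇒ word 0xb802 (big)
  top 6b → 0x2e → bra [J]
  imm@[9:0]=0x2 ⇒ #2
  target = base 0x2c0c + off 0x00 + 2 + imm 2 = 0x2c10

0x2c10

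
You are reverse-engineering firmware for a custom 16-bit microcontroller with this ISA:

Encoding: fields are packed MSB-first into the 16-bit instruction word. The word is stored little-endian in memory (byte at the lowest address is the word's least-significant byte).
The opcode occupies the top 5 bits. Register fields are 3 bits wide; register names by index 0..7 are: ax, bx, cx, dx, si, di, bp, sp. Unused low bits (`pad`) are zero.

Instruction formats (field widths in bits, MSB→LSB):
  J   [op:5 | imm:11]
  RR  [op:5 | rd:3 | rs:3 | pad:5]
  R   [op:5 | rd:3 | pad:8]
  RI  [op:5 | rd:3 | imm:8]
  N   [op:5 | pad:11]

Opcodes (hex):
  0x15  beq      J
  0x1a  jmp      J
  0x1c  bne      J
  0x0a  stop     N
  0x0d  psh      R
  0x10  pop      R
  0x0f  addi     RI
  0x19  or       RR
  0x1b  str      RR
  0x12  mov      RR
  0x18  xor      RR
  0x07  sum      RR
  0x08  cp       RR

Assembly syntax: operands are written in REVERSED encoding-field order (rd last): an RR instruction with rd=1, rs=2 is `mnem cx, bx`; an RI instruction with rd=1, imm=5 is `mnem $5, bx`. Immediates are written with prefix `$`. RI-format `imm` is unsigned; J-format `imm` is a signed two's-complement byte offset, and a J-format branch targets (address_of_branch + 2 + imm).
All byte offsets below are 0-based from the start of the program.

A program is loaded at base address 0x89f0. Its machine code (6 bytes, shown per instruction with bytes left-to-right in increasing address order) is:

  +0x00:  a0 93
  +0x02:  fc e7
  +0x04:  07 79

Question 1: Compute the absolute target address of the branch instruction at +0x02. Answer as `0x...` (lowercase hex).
[02] fc e7 → 0xe7fc
  opcode bits[15:11]=0x1c: bne/J
  [10:0] imm=2044 (s11→-4) = $-4
  target = base 0x89f0 + off 0x02 + 2 + imm -4 = 0x89f0

0x89f0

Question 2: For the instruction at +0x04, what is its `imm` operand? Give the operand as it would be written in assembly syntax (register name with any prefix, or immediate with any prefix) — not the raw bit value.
$7

[04] 07 79 → 0x7907
  top 5b → 0xf → addi [RI]
  [10:8] rd=1 = bx
  [7:0] imm=7 = $7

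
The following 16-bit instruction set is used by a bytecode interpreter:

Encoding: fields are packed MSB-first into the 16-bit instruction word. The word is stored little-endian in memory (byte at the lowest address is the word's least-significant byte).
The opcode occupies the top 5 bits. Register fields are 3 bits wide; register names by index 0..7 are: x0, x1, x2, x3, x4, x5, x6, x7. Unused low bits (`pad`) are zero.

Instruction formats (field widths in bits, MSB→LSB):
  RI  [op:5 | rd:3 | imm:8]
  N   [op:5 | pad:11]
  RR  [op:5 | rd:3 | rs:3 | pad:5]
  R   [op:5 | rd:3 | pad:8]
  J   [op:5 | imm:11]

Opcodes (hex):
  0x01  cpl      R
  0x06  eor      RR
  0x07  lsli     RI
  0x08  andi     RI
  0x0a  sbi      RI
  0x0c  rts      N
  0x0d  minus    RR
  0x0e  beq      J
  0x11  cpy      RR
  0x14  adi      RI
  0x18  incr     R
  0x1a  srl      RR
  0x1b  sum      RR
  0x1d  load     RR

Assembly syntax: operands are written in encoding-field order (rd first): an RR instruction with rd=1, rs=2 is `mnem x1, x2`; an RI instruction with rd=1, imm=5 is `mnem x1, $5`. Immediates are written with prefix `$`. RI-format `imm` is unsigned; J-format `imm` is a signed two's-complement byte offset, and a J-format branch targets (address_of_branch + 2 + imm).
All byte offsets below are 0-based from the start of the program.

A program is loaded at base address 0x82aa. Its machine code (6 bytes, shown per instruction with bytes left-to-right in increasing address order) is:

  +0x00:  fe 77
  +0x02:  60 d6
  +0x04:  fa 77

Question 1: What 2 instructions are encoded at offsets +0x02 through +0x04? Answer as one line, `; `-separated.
+0x02: 60 d6 ⇒ word 0xd660 (little)
  top 5b → 0x1a → srl [RR]
  [10:8] rd=6 = x6
  [7:5] rs=3 = x3
+0x04: fa 77 ⇒ word 0x77fa (little)
  top 5b → 0xe → beq [J]
  [10:0] imm=2042 (s11→-6) = $-6

srl x6, x3; beq $-6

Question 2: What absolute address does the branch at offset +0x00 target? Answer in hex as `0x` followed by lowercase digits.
0x82aa

+0x00: fe 77 ⇒ word 0x77fe (little)
  opcode bits[15:11]=0xe: beq/J
  [10:0] imm=2046 (s11→-2) = $-2
  target = base 0x82aa + off 0x00 + 2 + imm -2 = 0x82aa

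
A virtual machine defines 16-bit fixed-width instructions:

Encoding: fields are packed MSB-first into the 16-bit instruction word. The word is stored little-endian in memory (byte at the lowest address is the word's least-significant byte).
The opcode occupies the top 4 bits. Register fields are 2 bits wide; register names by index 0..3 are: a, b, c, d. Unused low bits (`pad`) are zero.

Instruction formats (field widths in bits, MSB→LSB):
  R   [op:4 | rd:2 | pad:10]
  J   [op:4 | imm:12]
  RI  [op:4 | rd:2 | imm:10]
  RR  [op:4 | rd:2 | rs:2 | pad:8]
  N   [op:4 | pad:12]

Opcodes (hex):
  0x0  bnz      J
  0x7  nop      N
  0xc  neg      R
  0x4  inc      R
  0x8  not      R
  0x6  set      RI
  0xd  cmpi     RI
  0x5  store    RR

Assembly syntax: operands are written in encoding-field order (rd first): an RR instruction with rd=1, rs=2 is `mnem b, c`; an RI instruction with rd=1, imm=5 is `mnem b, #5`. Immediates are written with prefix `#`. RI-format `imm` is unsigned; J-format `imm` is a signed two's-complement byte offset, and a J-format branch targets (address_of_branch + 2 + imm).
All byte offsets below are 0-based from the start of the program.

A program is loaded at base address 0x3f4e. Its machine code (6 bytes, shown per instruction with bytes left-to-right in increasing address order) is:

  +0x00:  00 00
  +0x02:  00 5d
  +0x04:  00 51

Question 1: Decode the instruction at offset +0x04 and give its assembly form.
store a, b

+0x04: 00 51 ⇒ word 0x5100 (little)
  op=0x5100>>12=0x5 ⇒ store (RR)
  rd: (w>>10)&0x3=0x0 → a
  rs: (w>>8)&0x3=0x1 → b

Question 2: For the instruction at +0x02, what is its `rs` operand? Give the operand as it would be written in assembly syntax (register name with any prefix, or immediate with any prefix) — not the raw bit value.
b

+0x02: 00 5d ⇒ word 0x5d00 (little)
  op=0x5d00>>12=0x5 ⇒ store (RR)
  [11:10] rd=3 = d
  [9:8] rs=1 = b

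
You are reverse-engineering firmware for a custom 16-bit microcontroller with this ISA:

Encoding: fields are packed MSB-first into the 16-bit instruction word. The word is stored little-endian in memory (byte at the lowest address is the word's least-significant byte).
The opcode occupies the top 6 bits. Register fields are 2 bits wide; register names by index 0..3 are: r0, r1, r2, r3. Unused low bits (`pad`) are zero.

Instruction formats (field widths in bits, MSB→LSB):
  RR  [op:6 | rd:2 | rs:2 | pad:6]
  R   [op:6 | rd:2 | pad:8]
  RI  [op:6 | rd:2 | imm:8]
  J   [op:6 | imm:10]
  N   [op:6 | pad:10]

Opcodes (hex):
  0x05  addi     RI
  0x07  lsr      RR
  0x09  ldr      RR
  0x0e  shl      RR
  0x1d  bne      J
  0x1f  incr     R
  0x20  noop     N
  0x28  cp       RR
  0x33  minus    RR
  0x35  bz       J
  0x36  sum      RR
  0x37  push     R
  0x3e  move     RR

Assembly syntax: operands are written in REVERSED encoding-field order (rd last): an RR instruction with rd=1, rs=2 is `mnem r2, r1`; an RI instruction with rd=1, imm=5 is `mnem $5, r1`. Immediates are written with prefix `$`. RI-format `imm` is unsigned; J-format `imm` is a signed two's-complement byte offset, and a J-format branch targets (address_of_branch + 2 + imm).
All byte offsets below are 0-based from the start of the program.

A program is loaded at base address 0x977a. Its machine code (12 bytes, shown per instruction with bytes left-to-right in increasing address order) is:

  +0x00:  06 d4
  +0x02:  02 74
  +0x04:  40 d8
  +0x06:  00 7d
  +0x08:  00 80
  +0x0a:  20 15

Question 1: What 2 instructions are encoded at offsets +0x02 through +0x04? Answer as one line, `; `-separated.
bne $2; sum r1, r0

+0x02: 02 74 ⇒ word 0x7402 (little)
  opcode bits[15:10]=0x1d: bne/J
  [9:0] imm=2 = $2
+0x04: 40 d8 ⇒ word 0xd840 (little)
  opcode bits[15:10]=0x36: sum/RR
  [9:8] rd=0 = r0
  [7:6] rs=1 = r1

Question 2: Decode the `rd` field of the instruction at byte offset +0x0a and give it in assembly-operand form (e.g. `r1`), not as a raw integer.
r1

[0a] 20 15 → 0x1520
  top 6b → 0x5 → addi [RI]
  [9:8] rd=1 = r1
  [7:0] imm=32 = $32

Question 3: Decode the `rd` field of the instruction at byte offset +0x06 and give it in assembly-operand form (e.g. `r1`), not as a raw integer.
r1

@+06  little-endian(00 7d) = 0x7d00
  op=0x7d00>>10=0x1f ⇒ incr (R)
  rd@[9:8]=0x1 ⇒ r1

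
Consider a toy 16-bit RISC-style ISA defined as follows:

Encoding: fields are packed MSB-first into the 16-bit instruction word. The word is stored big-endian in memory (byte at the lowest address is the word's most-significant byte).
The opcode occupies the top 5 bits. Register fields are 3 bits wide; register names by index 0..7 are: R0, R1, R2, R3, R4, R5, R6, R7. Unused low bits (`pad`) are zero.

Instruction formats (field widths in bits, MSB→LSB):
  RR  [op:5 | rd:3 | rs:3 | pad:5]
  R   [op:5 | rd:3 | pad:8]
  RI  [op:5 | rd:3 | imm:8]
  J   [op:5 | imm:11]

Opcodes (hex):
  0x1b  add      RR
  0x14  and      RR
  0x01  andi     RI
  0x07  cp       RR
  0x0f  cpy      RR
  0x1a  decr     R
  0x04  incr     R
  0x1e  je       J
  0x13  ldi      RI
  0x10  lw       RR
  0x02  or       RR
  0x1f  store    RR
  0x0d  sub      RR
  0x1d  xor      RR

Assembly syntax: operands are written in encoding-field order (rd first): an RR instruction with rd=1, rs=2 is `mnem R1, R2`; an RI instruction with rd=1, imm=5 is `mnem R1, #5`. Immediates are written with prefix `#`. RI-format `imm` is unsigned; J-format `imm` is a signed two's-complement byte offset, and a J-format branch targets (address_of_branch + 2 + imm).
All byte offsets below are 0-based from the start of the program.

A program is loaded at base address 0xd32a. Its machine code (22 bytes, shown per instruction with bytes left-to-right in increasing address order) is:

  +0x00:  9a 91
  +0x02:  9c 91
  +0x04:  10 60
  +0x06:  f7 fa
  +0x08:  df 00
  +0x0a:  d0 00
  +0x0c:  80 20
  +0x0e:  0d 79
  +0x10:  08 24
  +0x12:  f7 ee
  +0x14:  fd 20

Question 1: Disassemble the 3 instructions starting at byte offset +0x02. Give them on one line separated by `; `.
off 0x02: read 9c 91 as big → 0x9c91
  top 5b → 0x13 → ldi [RI]
  [10:8] rd=4 = R4
  [7:0] imm=145 = #145
off 0x04: read 10 60 as big → 0x1060
  top 5b → 0x2 → or [RR]
  [10:8] rd=0 = R0
  [7:5] rs=3 = R3
off 0x06: read f7 fa as big → 0xf7fa
  top 5b → 0x1e → je [J]
  [10:0] imm=2042 (s11→-6) = #-6

ldi R4, #145; or R0, R3; je #-6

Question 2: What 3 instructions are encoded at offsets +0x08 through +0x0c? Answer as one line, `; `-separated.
+0x08: df 00 ⇒ word 0xdf00 (big)
  opcode bits[15:11]=0x1b: add/RR
  rd@[10:8]=0x7 ⇒ R7
  rs@[7:5]=0x0 ⇒ R0
+0x0a: d0 00 ⇒ word 0xd000 (big)
  opcode bits[15:11]=0x1a: decr/R
  rd@[10:8]=0x0 ⇒ R0
+0x0c: 80 20 ⇒ word 0x8020 (big)
  opcode bits[15:11]=0x10: lw/RR
  rd@[10:8]=0x0 ⇒ R0
  rs@[7:5]=0x1 ⇒ R1

add R7, R0; decr R0; lw R0, R1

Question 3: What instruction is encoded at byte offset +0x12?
@+12  big-endian(f7 ee) = 0xf7ee
  top 5b → 0x1e → je [J]
  imm: (w>>0)&0x7ff=0x7ee (s11→-18) → #-18

je #-18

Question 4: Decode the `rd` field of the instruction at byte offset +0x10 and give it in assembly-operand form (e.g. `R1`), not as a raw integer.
+0x10: 08 24 ⇒ word 0x0824 (big)
  top 5b → 0x1 → andi [RI]
  rd@[10:8]=0x0 ⇒ R0
  imm@[7:0]=0x24 ⇒ #36

R0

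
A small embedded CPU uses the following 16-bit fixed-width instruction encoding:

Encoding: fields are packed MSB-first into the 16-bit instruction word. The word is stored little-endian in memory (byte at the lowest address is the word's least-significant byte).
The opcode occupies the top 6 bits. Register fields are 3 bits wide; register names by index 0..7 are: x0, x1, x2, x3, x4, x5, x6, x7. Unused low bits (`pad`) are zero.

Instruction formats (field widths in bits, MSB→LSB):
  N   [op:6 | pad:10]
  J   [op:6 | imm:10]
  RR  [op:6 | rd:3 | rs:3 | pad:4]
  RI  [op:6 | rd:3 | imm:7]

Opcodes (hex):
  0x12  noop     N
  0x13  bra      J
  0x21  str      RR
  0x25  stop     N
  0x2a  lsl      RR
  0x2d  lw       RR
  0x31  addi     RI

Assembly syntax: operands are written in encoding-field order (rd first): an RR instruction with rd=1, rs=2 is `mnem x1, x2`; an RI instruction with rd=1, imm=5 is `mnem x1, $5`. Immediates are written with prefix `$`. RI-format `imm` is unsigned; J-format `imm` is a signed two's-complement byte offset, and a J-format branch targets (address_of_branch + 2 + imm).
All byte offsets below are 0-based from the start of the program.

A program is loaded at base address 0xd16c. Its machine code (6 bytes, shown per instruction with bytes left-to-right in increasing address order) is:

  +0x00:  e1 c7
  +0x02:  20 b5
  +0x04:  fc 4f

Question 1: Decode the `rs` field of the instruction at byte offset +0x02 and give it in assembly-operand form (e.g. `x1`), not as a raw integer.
x2

+0x02: 20 b5 ⇒ word 0xb520 (little)
  top 6b → 0x2d → lw [RR]
  rd: (w>>7)&0x7=0x2 → x2
  rs: (w>>4)&0x7=0x2 → x2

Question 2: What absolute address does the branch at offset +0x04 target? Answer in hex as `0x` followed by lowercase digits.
@+04  little-endian(fc 4f) = 0x4ffc
  op=0x4ffc>>10=0x13 ⇒ bra (J)
  imm@[9:0]=0x3fc (s10→-4) ⇒ $-4
  target = base 0xd16c + off 0x04 + 2 + imm -4 = 0xd16e

0xd16e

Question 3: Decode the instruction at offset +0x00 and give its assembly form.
addi x7, $97

+0x00: e1 c7 ⇒ word 0xc7e1 (little)
  opcode bits[15:10]=0x31: addi/RI
  [9:7] rd=7 = x7
  [6:0] imm=97 = $97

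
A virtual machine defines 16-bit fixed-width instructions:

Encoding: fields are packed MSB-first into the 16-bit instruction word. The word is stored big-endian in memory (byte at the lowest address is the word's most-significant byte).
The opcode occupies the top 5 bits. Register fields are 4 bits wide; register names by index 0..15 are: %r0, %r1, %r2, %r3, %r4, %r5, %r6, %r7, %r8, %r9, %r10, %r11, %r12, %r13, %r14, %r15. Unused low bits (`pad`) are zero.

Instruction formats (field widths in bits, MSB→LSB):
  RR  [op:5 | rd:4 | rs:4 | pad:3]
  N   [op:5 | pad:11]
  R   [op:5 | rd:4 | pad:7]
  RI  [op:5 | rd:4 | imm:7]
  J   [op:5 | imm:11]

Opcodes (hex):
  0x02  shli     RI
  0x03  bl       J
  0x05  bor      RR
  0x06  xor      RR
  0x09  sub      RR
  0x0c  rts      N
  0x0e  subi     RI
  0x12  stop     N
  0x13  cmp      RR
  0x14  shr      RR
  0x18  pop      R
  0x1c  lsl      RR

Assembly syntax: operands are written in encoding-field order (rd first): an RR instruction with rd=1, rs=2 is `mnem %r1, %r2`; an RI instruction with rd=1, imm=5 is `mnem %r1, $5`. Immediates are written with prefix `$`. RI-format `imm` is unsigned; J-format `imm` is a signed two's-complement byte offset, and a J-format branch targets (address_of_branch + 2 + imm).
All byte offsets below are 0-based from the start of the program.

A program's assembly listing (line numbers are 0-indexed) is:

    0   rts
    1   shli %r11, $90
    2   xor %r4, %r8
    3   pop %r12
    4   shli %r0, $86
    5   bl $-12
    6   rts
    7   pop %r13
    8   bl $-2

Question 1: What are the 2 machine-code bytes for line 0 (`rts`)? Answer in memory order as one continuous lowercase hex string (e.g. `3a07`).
L0: rts op=0xc:5|pad=0:11 ⇒ 0x6000 ⇒ big 60 00

6000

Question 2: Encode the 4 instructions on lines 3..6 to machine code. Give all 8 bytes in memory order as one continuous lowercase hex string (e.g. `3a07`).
L3: pop op=0x18:5|rd=12:4|pad=0:7 ⇒ 0xc600 ⇒ big c6 00
L4: shli op=0x2:5|rd=0:4|imm=86:7 ⇒ 0x1056 ⇒ big 10 56
L5: bl op=0x3:5|imm=-12:11 ⇒ 0x1ff4 ⇒ big 1f f4
L6: rts op=0xc:5|pad=0:11 ⇒ 0x6000 ⇒ big 60 00

c60010561ff46000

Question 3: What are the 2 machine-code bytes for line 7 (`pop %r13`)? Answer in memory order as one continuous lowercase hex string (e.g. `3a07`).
c680

L7: pop op=0x18:5|rd=13:4|pad=0:7 ⇒ 0xc680 ⇒ big c6 80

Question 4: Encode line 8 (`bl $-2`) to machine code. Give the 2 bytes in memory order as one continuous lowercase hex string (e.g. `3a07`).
L8: bl op=0x3:5|imm=-2:11 ⇒ 0x1ffe ⇒ big 1f fe

1ffe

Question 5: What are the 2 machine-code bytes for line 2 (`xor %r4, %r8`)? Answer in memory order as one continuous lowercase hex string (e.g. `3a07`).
3240

L2: xor op=0x6:5|rd=4:4|rs=8:4|pad=0:3 ⇒ 0x3240 ⇒ big 32 40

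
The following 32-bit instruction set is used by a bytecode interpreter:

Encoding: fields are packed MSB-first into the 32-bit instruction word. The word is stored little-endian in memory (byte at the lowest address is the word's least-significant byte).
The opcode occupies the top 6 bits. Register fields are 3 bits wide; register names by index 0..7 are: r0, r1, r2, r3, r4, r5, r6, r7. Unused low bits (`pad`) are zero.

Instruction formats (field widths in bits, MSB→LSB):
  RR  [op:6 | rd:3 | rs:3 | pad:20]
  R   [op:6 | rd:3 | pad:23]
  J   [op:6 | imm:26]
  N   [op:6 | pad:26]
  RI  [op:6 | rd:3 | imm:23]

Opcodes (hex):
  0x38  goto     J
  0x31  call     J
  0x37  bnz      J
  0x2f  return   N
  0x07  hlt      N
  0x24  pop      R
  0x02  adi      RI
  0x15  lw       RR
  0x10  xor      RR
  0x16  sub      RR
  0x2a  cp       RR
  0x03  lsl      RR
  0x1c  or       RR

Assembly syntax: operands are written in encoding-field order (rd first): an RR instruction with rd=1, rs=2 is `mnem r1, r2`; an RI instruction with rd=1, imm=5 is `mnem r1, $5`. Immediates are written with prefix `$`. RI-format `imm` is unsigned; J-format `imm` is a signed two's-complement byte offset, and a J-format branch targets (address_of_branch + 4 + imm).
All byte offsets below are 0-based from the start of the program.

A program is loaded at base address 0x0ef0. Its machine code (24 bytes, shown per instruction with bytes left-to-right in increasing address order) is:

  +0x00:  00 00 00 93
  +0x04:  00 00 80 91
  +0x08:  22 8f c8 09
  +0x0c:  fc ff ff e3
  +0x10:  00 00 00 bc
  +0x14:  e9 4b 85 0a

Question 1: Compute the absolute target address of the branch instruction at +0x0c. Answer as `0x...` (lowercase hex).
0x0efc

[0c] fc ff ff e3 → 0xe3fffffc
  op=0xe3fffffc>>26=0x38 ⇒ goto (J)
  imm@[25:0]=0x3fffffc (s26→-4) ⇒ $-4
  target = base 0x0ef0 + off 0x0c + 4 + imm -4 = 0x0efc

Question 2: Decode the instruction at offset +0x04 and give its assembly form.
+0x04: 00 00 80 91 ⇒ word 0x91800000 (little)
  top 6b → 0x24 → pop [R]
  [25:23] rd=3 = r3

pop r3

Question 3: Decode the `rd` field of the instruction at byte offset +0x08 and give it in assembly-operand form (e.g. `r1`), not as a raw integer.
r3

[08] 22 8f c8 09 → 0x09c88f22
  op=0x09c88f22>>26=0x2 ⇒ adi (RI)
  rd@[25:23]=0x3 ⇒ r3
  imm@[22:0]=0x488f22 ⇒ $4755234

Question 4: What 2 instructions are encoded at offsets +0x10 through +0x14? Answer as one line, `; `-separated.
return; adi r5, $347113

+0x10: 00 00 00 bc ⇒ word 0xbc000000 (little)
  op=0xbc000000>>26=0x2f ⇒ return (N)
+0x14: e9 4b 85 0a ⇒ word 0x0a854be9 (little)
  op=0x0a854be9>>26=0x2 ⇒ adi (RI)
  [25:23] rd=5 = r5
  [22:0] imm=347113 = $347113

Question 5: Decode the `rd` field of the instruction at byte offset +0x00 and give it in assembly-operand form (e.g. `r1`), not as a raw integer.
off 0x00: read 00 00 00 93 as little → 0x93000000
  opcode bits[31:26]=0x24: pop/R
  rd@[25:23]=0x6 ⇒ r6

r6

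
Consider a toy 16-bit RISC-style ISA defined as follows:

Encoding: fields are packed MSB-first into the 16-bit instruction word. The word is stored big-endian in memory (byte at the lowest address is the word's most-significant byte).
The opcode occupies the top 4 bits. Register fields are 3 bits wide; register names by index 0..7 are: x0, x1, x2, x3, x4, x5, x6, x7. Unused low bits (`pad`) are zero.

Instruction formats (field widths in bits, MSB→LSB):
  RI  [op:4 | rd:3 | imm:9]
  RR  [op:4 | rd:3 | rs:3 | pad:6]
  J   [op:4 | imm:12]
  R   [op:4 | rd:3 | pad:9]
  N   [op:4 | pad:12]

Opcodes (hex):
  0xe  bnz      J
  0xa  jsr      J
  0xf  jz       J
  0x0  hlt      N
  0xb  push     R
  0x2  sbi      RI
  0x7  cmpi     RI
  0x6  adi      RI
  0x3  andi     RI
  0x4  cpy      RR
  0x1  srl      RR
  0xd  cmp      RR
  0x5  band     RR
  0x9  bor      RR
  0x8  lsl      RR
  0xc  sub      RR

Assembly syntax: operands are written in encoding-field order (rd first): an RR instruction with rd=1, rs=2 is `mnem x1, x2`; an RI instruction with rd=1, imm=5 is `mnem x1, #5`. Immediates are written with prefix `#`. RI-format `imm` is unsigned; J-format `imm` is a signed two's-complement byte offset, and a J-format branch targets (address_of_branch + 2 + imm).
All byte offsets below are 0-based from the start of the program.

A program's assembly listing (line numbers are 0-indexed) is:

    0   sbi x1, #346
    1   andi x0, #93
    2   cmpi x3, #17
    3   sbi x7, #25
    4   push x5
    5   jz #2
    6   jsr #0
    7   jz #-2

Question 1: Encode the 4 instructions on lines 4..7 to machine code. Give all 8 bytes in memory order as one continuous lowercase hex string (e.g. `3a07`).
ba00f002a000fffe

L4: push op=0xb:4|rd=5:3|pad=0:9 ⇒ 0xba00 ⇒ big ba 00
L5: jz op=0xf:4|imm=2:12 ⇒ 0xf002 ⇒ big f0 02
L6: jsr op=0xa:4|imm=0:12 ⇒ 0xa000 ⇒ big a0 00
L7: jz op=0xf:4|imm=-2:12 ⇒ 0xfffe ⇒ big ff fe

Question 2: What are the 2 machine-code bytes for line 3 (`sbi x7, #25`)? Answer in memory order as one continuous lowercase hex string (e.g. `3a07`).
2e19

3. sbi fields op=0x2:4|rd=7:3|imm=25:9 → word 2e19h → 2e 19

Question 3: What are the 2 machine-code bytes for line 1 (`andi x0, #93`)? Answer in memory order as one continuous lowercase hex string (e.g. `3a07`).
L1: andi op=0x3:4|rd=0:3|imm=93:9 ⇒ 0x305d ⇒ big 30 5d

305d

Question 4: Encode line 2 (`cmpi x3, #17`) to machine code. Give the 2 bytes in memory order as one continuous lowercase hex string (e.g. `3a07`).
7611

line 2 (cmpi): pack op=0x7:4|rd=3:3|imm=17:9 = 0x7611; big→ 76 11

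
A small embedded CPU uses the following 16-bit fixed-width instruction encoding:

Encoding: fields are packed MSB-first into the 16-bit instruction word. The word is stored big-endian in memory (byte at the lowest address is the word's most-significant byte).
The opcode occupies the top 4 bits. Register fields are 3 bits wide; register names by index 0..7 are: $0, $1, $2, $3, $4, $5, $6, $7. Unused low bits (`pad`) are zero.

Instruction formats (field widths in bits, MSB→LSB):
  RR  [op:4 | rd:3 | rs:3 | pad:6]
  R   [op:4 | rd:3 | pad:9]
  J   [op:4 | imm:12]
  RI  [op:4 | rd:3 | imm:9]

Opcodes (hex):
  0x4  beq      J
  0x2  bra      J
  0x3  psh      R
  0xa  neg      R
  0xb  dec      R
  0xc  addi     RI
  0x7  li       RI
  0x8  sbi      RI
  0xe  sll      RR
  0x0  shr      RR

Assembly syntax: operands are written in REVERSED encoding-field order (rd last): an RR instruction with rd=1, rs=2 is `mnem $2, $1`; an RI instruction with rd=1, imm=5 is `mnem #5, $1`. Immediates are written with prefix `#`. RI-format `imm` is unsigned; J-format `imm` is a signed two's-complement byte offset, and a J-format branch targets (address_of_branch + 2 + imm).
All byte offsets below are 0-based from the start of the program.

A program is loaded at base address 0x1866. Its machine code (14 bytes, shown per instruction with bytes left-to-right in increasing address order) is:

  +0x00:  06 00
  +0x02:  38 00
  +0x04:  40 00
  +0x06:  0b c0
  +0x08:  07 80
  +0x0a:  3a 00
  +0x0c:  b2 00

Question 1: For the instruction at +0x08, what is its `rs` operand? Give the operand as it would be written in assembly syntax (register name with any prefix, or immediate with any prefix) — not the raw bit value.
+0x08: 07 80 ⇒ word 0x0780 (big)
  top 4b → 0x0 → shr [RR]
  [11:9] rd=3 = $3
  [8:6] rs=6 = $6

$6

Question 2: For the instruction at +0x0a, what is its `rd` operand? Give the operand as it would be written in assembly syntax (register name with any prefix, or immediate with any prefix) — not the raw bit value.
@+0a  big-endian(3a 00) = 0x3a00
  op=0x3a00>>12=0x3 ⇒ psh (R)
  [11:9] rd=5 = $5

$5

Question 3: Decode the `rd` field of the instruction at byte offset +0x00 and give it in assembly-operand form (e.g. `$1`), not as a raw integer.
+0x00: 06 00 ⇒ word 0x0600 (big)
  op=0x0600>>12=0x0 ⇒ shr (RR)
  rd@[11:9]=0x3 ⇒ $3
  rs@[8:6]=0x0 ⇒ $0

$3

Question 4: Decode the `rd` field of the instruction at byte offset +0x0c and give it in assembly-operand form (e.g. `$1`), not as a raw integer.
off 0x0c: read b2 00 as big → 0xb200
  opcode bits[15:12]=0xb: dec/R
  rd@[11:9]=0x1 ⇒ $1

$1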